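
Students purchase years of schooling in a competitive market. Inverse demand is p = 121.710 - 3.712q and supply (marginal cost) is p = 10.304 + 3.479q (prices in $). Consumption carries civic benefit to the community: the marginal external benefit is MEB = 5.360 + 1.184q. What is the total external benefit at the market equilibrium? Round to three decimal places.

Market equilibrium (private): 10.304 + 3.479q = 121.710 - 3.712q → q_m = 15.4924.
Total external benefit = ∫₀^{q_m} (5.360 + 1.184q) dq = 5.360×15.4924 + ½×1.184×15.4924² = 225.1278.

$225.128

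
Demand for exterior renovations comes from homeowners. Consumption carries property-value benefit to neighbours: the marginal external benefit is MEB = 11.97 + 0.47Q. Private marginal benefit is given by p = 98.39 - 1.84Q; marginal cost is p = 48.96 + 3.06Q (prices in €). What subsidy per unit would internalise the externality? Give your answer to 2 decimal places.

subsidy = €18.48 per unit

Social marginal benefit = demand + MEB = 110.36 - 1.37Q.
Set SMB = MC: 110.36 - 1.37Q = 48.96 + 3.06Q → Q* = 13.8600.
The Pigouvian subsidy equals MEB at Q*: 11.97 + 0.47×13.8600 = 18.4842.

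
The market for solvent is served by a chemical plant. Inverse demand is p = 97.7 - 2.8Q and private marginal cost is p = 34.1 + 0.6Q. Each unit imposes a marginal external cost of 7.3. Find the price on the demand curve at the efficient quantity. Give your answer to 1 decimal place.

P = 51.3

Social marginal cost = private MC + MEC = 41.4 + 0.6Q.
Set SMC = demand: 41.4 + 0.6Q = 97.7 - 2.8Q → Q* = 16.5588.
Consumer price on the demand curve at Q*: 97.7 − 2.8×16.5588 = 51.3354.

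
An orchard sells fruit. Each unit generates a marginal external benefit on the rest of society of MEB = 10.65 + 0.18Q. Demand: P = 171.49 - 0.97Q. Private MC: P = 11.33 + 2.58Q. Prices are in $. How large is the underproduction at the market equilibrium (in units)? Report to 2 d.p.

5.57 units

Market equilibrium (private): 11.33 + 2.58Q = 171.49 - 0.97Q → Q_m = 45.1155.
Social marginal cost = private MC − MEB = 0.68 + 2.40Q.
Set SMC = demand: 0.68 + 2.40Q = 171.49 - 0.97Q → Q* = 50.6855.
Gap = |45.1155 − 50.6855| = 5.5700.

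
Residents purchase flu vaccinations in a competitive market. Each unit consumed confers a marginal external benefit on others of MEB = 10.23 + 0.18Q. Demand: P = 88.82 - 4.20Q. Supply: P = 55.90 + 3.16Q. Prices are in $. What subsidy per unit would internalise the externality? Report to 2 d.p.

Social marginal benefit = demand + MEB = 99.05 - 4.02Q.
Set SMB = MC: 99.05 - 4.02Q = 55.90 + 3.16Q → Q* = 6.0097.
The Pigouvian subsidy equals MEB at Q*: 10.23 + 0.18×6.0097 = 11.3117.

subsidy = $11.31 per unit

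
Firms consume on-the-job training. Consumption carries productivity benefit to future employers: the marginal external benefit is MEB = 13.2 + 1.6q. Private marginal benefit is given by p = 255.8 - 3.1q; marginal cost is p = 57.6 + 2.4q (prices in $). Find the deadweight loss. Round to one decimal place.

DWL = $643.7

Market equilibrium (private): 57.6 + 2.4q = 255.8 - 3.1q → q_m = 36.0364.
Social marginal benefit = demand + MEB = 269.0 - 1.5q.
Set SMB = MC: 269.0 - 1.5q = 57.6 + 2.4q → q* = 54.2051.
The welfare-loss triangle has base |q_m − q*| and height MEB(q_m) (the vertical gap between SMB and MC is zero at q* and MEB at q_m).
DWL = ½ × 18.1687 × 70.8582 = 643.7007.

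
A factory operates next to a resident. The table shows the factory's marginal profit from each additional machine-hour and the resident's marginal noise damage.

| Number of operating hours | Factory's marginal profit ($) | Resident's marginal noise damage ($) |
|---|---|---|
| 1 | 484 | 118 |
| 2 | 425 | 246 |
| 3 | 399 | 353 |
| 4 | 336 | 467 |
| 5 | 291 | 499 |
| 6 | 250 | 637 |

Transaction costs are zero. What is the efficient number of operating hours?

Bargaining reaches the level where marginal profit last exceeds marginal noise damage.
That holds through level 3 (399 ≥ 353) but not at 4 (336 < 467).

3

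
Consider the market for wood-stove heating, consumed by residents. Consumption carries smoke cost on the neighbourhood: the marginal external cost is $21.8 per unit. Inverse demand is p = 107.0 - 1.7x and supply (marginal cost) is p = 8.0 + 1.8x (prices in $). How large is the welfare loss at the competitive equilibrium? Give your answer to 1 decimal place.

Market equilibrium (private): 8.0 + 1.8x = 107.0 - 1.7x → x_m = 28.2857.
Social marginal benefit = demand − MEC = 85.2 - 1.7x.
Set SMB = MC: 85.2 - 1.7x = 8.0 + 1.8x → x* = 22.0571.
The welfare-loss triangle has base |x_m − x*| and height MEC(x_m) (the vertical gap between SMB and MC is zero at x* and MEC at x_m).
DWL = ½ × 6.2286 × 21.8000 = 67.8917.

DWL = $67.9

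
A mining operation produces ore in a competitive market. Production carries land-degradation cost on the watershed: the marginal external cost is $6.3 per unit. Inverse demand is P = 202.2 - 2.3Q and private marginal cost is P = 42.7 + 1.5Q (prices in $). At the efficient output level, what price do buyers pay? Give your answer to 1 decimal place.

P = $109.5

Social marginal cost = private MC + MEC = 49.0 + 1.5Q.
Set SMC = demand: 49.0 + 1.5Q = 202.2 - 2.3Q → Q* = 40.3158.
Consumer price on the demand curve at Q*: 202.2 − 2.3×40.3158 = 109.4737.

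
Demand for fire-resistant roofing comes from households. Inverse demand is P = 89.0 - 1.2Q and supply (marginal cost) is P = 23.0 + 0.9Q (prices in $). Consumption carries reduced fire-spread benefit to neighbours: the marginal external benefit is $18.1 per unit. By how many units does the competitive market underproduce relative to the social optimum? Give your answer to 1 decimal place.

Market equilibrium (private): 23.0 + 0.9Q = 89.0 - 1.2Q → Q_m = 31.4286.
Social marginal benefit = demand + MEB = 107.1 - 1.2Q.
Set SMB = MC: 107.1 - 1.2Q = 23.0 + 0.9Q → Q* = 40.0476.
Gap = |31.4286 − 40.0476| = 8.6190.

8.6 units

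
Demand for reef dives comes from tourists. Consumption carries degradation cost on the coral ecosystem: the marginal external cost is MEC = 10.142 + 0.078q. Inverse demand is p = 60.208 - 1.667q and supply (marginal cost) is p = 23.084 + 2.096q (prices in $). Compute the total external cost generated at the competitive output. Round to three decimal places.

Market equilibrium (private): 23.084 + 2.096q = 60.208 - 1.667q → q_m = 9.8655.
Total external cost = ∫₀^{q_m} (10.142 + 0.078q) dq = 10.142×9.8655 + ½×0.078×9.8655² = 103.8517.

$103.852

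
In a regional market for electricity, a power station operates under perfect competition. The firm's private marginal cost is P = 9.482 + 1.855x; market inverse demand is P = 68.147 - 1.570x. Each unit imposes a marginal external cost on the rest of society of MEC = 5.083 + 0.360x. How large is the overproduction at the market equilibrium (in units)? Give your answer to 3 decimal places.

2.972 units

Market equilibrium (private): 9.482 + 1.855x = 68.147 - 1.570x → x_m = 17.1285.
Social marginal cost = private MC + MEC = 14.565 + 2.215x.
Set SMC = demand: 14.565 + 2.215x = 68.147 - 1.570x → x* = 14.1564.
Gap = |17.1285 − 14.1564| = 2.9721.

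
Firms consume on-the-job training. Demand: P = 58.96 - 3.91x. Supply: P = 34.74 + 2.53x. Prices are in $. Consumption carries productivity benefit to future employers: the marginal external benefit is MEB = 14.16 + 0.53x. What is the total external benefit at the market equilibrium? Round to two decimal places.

$57.00

Market equilibrium (private): 34.74 + 2.53x = 58.96 - 3.91x → x_m = 3.7609.
Total external benefit = ∫₀^{x_m} (14.16 + 0.53x) dx = 14.16×3.7609 + ½×0.53×3.7609² = 57.0026.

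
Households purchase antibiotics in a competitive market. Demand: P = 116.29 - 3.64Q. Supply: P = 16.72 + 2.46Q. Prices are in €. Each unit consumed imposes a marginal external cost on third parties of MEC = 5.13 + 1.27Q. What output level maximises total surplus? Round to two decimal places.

Q* = 12.81

Social marginal benefit = demand − MEC = 111.16 - 4.91Q.
Set SMB = MC: 111.16 - 4.91Q = 16.72 + 2.46Q → Q* = 12.8141.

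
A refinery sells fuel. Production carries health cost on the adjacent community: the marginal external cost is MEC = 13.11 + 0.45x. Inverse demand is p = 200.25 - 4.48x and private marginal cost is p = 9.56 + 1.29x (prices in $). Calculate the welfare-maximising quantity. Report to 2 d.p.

Social marginal cost = private MC + MEC = 22.67 + 1.74x.
Set SMC = demand: 22.67 + 1.74x = 200.25 - 4.48x → x* = 28.5498.

x* = 28.55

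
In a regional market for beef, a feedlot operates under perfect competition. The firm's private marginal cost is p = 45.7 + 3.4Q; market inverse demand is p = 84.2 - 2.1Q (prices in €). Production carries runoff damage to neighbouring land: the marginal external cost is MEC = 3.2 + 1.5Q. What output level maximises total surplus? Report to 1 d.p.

Q* = 5.0

Social marginal cost = private MC + MEC = 48.9 + 4.9Q.
Set SMC = demand: 48.9 + 4.9Q = 84.2 - 2.1Q → Q* = 5.0429.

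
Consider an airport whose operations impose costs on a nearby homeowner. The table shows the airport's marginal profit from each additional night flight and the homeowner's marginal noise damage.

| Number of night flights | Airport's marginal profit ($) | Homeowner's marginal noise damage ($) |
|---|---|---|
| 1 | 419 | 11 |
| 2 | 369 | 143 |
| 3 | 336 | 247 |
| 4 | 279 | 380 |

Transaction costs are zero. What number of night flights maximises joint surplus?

3

Bargaining reaches the level where marginal profit last exceeds marginal noise damage.
That holds through level 3 (336 ≥ 247) but not at 4 (279 < 380).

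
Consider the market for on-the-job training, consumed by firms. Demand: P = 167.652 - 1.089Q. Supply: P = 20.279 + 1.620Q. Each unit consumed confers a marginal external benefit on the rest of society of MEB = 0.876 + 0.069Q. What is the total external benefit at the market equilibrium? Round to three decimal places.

Market equilibrium (private): 20.279 + 1.620Q = 167.652 - 1.089Q → Q_m = 54.4013.
Total external benefit = ∫₀^{Q_m} (0.876 + 0.069Q) dQ = 0.876×54.4013 + ½×0.069×54.4013² = 149.7583.

149.758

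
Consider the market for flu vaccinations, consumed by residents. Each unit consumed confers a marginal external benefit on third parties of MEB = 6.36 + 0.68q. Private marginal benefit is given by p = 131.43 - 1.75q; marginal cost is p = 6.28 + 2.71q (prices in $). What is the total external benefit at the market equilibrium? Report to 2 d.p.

Market equilibrium (private): 6.28 + 2.71q = 131.43 - 1.75q → q_m = 28.0605.
Total external benefit = ∫₀^{q_m} (6.36 + 0.68q) dq = 6.36×28.0605 + ½×0.68×28.0605² = 446.1779.

$446.18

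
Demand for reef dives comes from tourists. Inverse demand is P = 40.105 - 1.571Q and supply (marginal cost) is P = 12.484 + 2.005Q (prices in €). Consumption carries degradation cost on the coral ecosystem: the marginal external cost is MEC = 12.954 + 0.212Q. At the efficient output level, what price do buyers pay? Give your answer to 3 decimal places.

Social marginal benefit = demand − MEC = 27.151 - 1.783Q.
Set SMB = MC: 27.151 - 1.783Q = 12.484 + 2.005Q → Q* = 3.8720.
Consumer price on the demand curve at Q*: 40.105 − 1.571×3.8720 = 34.0221.

P = €34.022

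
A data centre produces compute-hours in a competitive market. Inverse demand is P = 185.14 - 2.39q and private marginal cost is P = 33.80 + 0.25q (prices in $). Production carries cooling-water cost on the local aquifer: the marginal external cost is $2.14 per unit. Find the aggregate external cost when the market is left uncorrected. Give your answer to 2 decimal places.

$122.68

Market equilibrium (private): 33.80 + 0.25q = 185.14 - 2.39q → q_m = 57.3258.
Total external cost = MEC × q_m = 2.14 × 57.3258 = 122.6772.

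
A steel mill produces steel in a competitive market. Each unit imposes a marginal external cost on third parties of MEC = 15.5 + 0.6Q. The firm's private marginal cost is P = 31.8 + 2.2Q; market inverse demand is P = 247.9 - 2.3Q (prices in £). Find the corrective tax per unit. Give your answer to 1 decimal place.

tax = £39.1 per unit

Social marginal cost = private MC + MEC = 47.3 + 2.8Q.
Set SMC = demand: 47.3 + 2.8Q = 247.9 - 2.3Q → Q* = 39.3333.
The Pigouvian tax equals MEC at Q*: 15.5 + 0.6×39.3333 = 39.1000.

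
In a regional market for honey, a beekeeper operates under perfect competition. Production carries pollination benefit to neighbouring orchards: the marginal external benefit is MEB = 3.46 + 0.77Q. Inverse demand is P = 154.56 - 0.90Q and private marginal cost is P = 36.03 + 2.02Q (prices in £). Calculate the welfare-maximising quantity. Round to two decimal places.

Social marginal cost = private MC − MEB = 32.57 + 1.25Q.
Set SMC = demand: 32.57 + 1.25Q = 154.56 - 0.90Q → Q* = 56.7395.

Q* = 56.74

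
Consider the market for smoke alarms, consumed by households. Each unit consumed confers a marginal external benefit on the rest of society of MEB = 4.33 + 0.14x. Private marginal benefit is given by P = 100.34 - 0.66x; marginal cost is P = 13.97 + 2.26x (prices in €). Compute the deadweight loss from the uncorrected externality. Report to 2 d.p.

Market equilibrium (private): 13.97 + 2.26x = 100.34 - 0.66x → x_m = 29.5788.
Social marginal benefit = demand + MEB = 104.67 - 0.52x.
Set SMB = MC: 104.67 - 0.52x = 13.97 + 2.26x → x* = 32.6259.
The loss is the area between SMB and MC from x* to x_m; with linear curves that's a triangle of height MEB(x_m).
DWL = ½ × 3.0471 × 8.4710 = 12.9060.

DWL = €12.91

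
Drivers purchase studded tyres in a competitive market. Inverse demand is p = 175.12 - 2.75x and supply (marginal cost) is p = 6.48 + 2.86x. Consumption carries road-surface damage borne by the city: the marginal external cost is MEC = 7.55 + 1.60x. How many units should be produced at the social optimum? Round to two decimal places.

Social marginal benefit = demand − MEC = 167.57 - 4.35x.
Set SMB = MC: 167.57 - 4.35x = 6.48 + 2.86x → x* = 22.3426.

x* = 22.34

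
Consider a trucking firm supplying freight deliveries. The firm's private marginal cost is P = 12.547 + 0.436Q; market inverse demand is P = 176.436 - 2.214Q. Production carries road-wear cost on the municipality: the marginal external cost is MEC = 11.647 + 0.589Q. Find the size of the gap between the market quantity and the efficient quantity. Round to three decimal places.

14.842 units

Market equilibrium (private): 12.547 + 0.436Q = 176.436 - 2.214Q → Q_m = 61.8449.
Social marginal cost = private MC + MEC = 24.194 + 1.025Q.
Set SMC = demand: 24.194 + 1.025Q = 176.436 - 2.214Q → Q* = 47.0028.
Gap = |61.8449 − 47.0028| = 14.8421.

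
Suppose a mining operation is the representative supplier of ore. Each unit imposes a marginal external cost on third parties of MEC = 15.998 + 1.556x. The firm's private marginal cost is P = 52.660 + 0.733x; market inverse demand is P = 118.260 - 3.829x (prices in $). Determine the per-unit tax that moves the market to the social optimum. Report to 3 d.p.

tax = $28.613 per unit

Social marginal cost = private MC + MEC = 68.658 + 2.289x.
Set SMC = demand: 68.658 + 2.289x = 118.260 - 3.829x → x* = 8.1076.
The Pigouvian tax equals MEC at x*: 15.998 + 1.556×8.1076 = 28.6134.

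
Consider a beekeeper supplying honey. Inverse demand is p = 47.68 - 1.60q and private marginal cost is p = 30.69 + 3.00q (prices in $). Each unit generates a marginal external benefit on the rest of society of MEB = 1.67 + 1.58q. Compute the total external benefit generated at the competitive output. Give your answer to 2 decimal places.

$16.95

Market equilibrium (private): 30.69 + 3.00q = 47.68 - 1.60q → q_m = 3.6935.
Total external benefit = ∫₀^{q_m} (1.67 + 1.58q) dq = 1.67×3.6935 + ½×1.58×3.6935² = 16.9453.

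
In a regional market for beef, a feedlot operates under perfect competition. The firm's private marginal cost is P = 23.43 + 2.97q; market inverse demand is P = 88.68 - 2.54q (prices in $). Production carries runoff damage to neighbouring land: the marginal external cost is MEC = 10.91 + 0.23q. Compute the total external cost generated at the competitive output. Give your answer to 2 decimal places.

Market equilibrium (private): 23.43 + 2.97q = 88.68 - 2.54q → q_m = 11.8421.
Total external cost = ∫₀^{q_m} (10.91 + 0.23q) dq = 10.91×11.8421 + ½×0.23×11.8421² = 145.3244.

$145.32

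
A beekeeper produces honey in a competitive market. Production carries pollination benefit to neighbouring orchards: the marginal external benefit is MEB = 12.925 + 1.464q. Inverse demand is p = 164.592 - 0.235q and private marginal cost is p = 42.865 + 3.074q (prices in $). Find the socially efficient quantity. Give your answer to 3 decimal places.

Social marginal cost = private MC − MEB = 29.940 + 1.610q.
Set SMC = demand: 29.940 + 1.610q = 164.592 - 0.235q → q* = 72.9821.

q* = 72.982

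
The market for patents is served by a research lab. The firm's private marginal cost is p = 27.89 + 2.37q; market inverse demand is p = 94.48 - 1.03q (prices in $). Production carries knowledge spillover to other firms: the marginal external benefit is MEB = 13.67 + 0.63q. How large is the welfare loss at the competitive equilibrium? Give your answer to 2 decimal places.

DWL = $122.10

Market equilibrium (private): 27.89 + 2.37q = 94.48 - 1.03q → q_m = 19.5853.
Social marginal cost = private MC − MEB = 14.22 + 1.74q.
Set SMC = demand: 14.22 + 1.74q = 94.48 - 1.03q → q* = 28.9747.
Height of the DWL triangle at q_m is demand(q_m) − SMC(q_m) = MEB(q_m) = 26.0087.
DWL = ½ × 9.3894 × 26.0087 = 122.1030.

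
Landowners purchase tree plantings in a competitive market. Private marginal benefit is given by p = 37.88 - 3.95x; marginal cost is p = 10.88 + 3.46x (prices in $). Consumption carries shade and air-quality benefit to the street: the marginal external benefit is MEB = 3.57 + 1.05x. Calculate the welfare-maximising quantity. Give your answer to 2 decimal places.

x* = 4.81

Social marginal benefit = demand + MEB = 41.45 - 2.90x.
Set SMB = MC: 41.45 - 2.90x = 10.88 + 3.46x → x* = 4.8066.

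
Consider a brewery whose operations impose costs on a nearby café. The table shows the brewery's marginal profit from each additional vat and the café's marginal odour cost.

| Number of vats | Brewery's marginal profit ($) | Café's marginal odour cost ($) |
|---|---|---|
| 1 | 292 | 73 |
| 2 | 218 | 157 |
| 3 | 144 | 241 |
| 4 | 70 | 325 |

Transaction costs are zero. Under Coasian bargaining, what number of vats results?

2

Bargaining reaches the level where marginal profit last exceeds marginal odour cost.
That holds through level 2 (218 ≥ 157) but not at 3 (144 < 241).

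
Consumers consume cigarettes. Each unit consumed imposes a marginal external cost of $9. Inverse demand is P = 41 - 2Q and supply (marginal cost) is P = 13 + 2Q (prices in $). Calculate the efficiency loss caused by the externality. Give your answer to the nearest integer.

Market equilibrium (private): 13 + 2Q = 41 - 2Q → Q_m = 7.0000.
Social marginal benefit = demand − MEC = 32 - 2Q.
Set SMB = MC: 32 - 2Q = 13 + 2Q → Q* = 4.7500.
Height of the DWL triangle at Q_m is MC(Q_m) − SMB(Q_m) = MEC(Q_m) = 9.0000.
DWL = ½ × 2.2500 × 9.0000 = 10.1250.

DWL = $10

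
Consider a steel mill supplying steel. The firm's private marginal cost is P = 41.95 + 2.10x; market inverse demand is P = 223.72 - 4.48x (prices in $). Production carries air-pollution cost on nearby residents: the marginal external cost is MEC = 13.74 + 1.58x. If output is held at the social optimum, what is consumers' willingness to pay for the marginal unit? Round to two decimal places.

P = $131.47

Social marginal cost = private MC + MEC = 55.69 + 3.68x.
Set SMC = demand: 55.69 + 3.68x = 223.72 - 4.48x → x* = 20.5919.
Consumer price on the demand curve at x*: 223.72 − 4.48×20.5919 = 131.4683.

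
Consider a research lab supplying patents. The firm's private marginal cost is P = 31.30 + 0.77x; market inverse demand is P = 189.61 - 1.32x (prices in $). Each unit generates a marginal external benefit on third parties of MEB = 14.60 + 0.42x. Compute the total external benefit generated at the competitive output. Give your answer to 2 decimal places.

$2310.78

Market equilibrium (private): 31.30 + 0.77x = 189.61 - 1.32x → x_m = 75.7464.
Total external benefit = ∫₀^{x_m} (14.60 + 0.42x) dx = 14.60×75.7464 + ½×0.42×75.7464² = 2310.7760.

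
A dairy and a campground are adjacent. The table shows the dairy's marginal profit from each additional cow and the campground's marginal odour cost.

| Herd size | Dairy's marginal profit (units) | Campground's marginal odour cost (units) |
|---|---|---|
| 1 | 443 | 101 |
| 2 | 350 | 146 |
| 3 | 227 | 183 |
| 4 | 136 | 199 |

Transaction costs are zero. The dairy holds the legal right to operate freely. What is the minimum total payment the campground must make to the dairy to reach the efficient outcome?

Left alone the dairy would choose level 4 (marginal profit stays positive).
Efficient level: k* = 3 (marginal profit ≥ marginal odour cost through 3).
The campground must at least cover the dairy's forgone profit from cutting 4→3: 136 = 136.

136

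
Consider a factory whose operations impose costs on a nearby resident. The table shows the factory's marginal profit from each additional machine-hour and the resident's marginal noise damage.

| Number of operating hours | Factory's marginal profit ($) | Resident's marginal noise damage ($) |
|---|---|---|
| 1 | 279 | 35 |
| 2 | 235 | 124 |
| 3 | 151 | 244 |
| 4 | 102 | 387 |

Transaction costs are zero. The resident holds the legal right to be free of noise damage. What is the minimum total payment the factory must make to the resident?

Efficient level: marginal profit ≥ marginal noise damage through level 2, so k* = 2.
With the resident holding the right, the factory must at least compensate total damage at k*: 35 + 124 = 159.

$159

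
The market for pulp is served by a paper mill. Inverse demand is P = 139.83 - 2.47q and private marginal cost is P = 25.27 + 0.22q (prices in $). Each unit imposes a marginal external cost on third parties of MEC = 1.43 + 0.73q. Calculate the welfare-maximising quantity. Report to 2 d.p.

q* = 33.08

Social marginal cost = private MC + MEC = 26.70 + 0.95q.
Set SMC = demand: 26.70 + 0.95q = 139.83 - 2.47q → q* = 33.0789.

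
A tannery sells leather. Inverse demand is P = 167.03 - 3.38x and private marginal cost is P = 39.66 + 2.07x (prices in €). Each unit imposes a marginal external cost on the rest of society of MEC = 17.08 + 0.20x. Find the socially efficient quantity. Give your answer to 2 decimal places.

x* = 19.52

Social marginal cost = private MC + MEC = 56.74 + 2.27x.
Set SMC = demand: 56.74 + 2.27x = 167.03 - 3.38x → x* = 19.5204.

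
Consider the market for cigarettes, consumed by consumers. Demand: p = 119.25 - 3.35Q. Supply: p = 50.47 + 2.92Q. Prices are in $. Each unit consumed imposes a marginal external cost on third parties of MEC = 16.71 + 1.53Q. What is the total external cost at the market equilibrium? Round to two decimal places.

Market equilibrium (private): 50.47 + 2.92Q = 119.25 - 3.35Q → Q_m = 10.9697.
Total external cost = ∫₀^{Q_m} (16.71 + 1.53Q) dQ = 16.71×10.9697 + ½×1.53×10.9697² = 275.3594.

$275.36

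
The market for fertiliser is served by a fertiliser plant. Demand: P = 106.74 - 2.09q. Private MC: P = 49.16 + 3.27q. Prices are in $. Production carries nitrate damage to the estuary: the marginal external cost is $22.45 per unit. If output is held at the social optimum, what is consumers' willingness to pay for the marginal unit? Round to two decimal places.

P = $93.04

Social marginal cost = private MC + MEC = 71.61 + 3.27q.
Set SMC = demand: 71.61 + 3.27q = 106.74 - 2.09q → q* = 6.5541.
Consumer price on the demand curve at q*: 106.74 − 2.09×6.5541 = 93.0419.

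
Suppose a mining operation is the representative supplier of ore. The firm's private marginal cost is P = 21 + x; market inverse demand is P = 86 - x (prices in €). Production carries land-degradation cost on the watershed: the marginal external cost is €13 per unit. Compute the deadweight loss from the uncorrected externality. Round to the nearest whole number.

Market equilibrium (private): 21 + x = 86 - x → x_m = 32.5000.
Social marginal cost = private MC + MEC = 34 + x.
Set SMC = demand: 34 + x = 86 - x → x* = 26.0000.
Between x* and x_m the wedge SMC − demand runs linearly from 0 to MEC(x_m), so the loss is a triangle.
DWL = ½ × 6.5000 × 13.0000 = 42.2500.

DWL = €42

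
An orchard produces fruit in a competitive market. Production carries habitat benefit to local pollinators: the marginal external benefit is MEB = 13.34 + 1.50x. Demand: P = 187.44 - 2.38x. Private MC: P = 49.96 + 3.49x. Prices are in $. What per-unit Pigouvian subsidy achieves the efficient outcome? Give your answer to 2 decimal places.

subsidy = $65.11 per unit

Social marginal cost = private MC − MEB = 36.62 + 1.99x.
Set SMC = demand: 36.62 + 1.99x = 187.44 - 2.38x → x* = 34.5126.
The Pigouvian subsidy equals MEB at x*: 13.34 + 1.50×34.5126 = 65.1089.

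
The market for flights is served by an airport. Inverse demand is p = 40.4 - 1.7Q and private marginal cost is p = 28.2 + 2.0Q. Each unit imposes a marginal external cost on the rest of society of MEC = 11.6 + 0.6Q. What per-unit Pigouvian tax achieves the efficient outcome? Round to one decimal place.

tax = 11.7 per unit

Social marginal cost = private MC + MEC = 39.8 + 2.6Q.
Set SMC = demand: 39.8 + 2.6Q = 40.4 - 1.7Q → Q* = 0.1395.
The Pigouvian tax equals MEC at Q*: 11.6 + 0.6×0.1395 = 11.6837.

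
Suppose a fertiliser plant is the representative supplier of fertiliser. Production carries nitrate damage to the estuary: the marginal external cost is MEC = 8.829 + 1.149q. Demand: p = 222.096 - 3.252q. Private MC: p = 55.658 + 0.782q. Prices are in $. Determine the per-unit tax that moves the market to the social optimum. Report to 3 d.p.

tax = $43.769 per unit

Social marginal cost = private MC + MEC = 64.487 + 1.931q.
Set SMC = demand: 64.487 + 1.931q = 222.096 - 3.252q → q* = 30.4088.
The Pigouvian tax equals MEC at q*: 8.829 + 1.149×30.4088 = 43.7687.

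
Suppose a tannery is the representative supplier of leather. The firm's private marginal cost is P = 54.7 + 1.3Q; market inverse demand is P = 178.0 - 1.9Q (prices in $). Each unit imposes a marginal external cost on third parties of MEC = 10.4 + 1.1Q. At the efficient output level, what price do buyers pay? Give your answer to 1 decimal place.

Social marginal cost = private MC + MEC = 65.1 + 2.4Q.
Set SMC = demand: 65.1 + 2.4Q = 178.0 - 1.9Q → Q* = 26.2558.
Consumer price on the demand curve at Q*: 178.0 − 1.9×26.2558 = 128.1140.

P = $128.1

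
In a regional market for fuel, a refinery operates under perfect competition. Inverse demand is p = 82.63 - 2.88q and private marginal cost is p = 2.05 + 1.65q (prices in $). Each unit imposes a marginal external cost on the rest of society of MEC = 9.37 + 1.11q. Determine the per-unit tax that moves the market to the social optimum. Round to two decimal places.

tax = $23.38 per unit

Social marginal cost = private MC + MEC = 11.42 + 2.76q.
Set SMC = demand: 11.42 + 2.76q = 82.63 - 2.88q → q* = 12.6259.
The Pigouvian tax equals MEC at q*: 9.37 + 1.11×12.6259 = 23.3847.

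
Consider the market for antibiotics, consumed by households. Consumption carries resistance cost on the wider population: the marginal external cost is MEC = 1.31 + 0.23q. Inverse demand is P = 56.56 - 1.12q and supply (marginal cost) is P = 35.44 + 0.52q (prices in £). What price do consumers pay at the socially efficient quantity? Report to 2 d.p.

P = £44.70

Social marginal benefit = demand − MEC = 55.25 - 1.35q.
Set SMB = MC: 55.25 - 1.35q = 35.44 + 0.52q → q* = 10.5936.
Consumer price on the demand curve at q*: 56.56 − 1.12×10.5936 = 44.6952.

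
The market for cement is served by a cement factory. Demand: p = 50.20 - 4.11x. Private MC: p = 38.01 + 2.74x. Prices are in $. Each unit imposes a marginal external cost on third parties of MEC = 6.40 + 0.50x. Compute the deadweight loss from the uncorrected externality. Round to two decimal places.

Market equilibrium (private): 38.01 + 2.74x = 50.20 - 4.11x → x_m = 1.7796.
Social marginal cost = private MC + MEC = 44.41 + 3.24x.
Set SMC = demand: 44.41 + 3.24x = 50.20 - 4.11x → x* = 0.7878.
Height of the DWL triangle at x_m is SMC(x_m) − demand(x_m) = MEC(x_m) = 7.2898.
DWL = ½ × 0.9918 × 7.2898 = 3.6150.

DWL = $3.62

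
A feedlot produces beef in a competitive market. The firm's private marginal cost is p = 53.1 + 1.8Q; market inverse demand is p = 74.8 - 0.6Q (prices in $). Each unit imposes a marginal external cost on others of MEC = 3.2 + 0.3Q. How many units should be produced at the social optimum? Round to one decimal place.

Social marginal cost = private MC + MEC = 56.3 + 2.1Q.
Set SMC = demand: 56.3 + 2.1Q = 74.8 - 0.6Q → Q* = 6.8519.

Q* = 6.9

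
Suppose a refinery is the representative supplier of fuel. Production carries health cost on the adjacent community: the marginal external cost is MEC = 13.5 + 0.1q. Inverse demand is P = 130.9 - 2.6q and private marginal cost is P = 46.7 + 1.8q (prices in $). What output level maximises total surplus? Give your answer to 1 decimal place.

Social marginal cost = private MC + MEC = 60.2 + 1.9q.
Set SMC = demand: 60.2 + 1.9q = 130.9 - 2.6q → q* = 15.7111.

q* = 15.7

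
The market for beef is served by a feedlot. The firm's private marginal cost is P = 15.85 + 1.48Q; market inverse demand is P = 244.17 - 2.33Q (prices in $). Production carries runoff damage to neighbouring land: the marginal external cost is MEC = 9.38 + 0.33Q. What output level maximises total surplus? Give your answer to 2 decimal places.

Social marginal cost = private MC + MEC = 25.23 + 1.81Q.
Set SMC = demand: 25.23 + 1.81Q = 244.17 - 2.33Q → Q* = 52.8841.

Q* = 52.88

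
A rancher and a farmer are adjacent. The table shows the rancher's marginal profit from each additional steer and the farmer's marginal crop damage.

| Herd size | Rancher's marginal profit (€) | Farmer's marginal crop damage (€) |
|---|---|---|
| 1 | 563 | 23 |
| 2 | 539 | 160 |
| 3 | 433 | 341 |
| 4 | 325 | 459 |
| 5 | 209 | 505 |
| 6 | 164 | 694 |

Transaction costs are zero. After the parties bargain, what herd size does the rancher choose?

Bargaining reaches the level where marginal profit last exceeds marginal crop damage.
That holds through level 3 (433 ≥ 341) but not at 4 (325 < 459).

3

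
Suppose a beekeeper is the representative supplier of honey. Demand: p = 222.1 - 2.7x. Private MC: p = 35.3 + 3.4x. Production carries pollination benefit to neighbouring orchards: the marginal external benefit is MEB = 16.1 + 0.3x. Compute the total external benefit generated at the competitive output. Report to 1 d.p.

633.7

Market equilibrium (private): 35.3 + 3.4x = 222.1 - 2.7x → x_m = 30.6230.
Total external benefit = ∫₀^{x_m} (16.1 + 0.3x) dx = 16.1×30.6230 + ½×0.3×30.6230² = 633.6955.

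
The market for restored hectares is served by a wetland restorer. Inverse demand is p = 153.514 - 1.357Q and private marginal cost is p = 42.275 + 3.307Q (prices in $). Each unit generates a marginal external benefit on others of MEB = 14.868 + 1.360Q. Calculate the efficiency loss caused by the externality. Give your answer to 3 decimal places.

Market equilibrium (private): 42.275 + 3.307Q = 153.514 - 1.357Q → Q_m = 23.8506.
Social marginal cost = private MC − MEB = 27.407 + 1.947Q.
Set SMC = demand: 27.407 + 1.947Q = 153.514 - 1.357Q → Q* = 38.1680.
Height of the DWL triangle at Q_m is demand(Q_m) − SMC(Q_m) = MEB(Q_m) = 47.3048.
DWL = ½ × 14.3174 × 47.3048 = 338.6409.

DWL = $338.641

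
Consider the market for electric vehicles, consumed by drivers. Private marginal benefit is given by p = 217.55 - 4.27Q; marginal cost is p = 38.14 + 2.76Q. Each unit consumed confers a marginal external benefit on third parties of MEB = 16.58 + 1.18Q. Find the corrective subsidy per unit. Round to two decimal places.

subsidy = 56.11 per unit

Social marginal benefit = demand + MEB = 234.13 - 3.09Q.
Set SMB = MC: 234.13 - 3.09Q = 38.14 + 2.76Q → Q* = 33.5026.
The Pigouvian subsidy equals MEB at Q*: 16.58 + 1.18×33.5026 = 56.1131.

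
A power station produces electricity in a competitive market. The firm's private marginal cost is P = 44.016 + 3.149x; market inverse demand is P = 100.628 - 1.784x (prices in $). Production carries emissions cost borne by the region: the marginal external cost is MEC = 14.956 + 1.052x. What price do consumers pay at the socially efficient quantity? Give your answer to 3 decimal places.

P = $88.211

Social marginal cost = private MC + MEC = 58.972 + 4.201x.
Set SMC = demand: 58.972 + 4.201x = 100.628 - 1.784x → x* = 6.9601.
Consumer price on the demand curve at x*: 100.628 − 1.784×6.9601 = 88.2112.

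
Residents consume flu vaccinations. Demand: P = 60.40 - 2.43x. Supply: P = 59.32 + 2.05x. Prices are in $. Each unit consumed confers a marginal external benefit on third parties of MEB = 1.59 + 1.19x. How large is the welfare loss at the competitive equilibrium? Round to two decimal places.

Market equilibrium (private): 59.32 + 2.05x = 60.40 - 2.43x → x_m = 0.2411.
Social marginal benefit = demand + MEB = 61.99 - 1.24x.
Set SMB = MC: 61.99 - 1.24x = 59.32 + 2.05x → x* = 0.8116.
Height of the DWL triangle at x_m is SMB(x_m) − MC(x_m) = MEB(x_m) = 1.8769.
DWL = ½ × 0.5705 × 1.8769 = 0.5354.

DWL = $0.54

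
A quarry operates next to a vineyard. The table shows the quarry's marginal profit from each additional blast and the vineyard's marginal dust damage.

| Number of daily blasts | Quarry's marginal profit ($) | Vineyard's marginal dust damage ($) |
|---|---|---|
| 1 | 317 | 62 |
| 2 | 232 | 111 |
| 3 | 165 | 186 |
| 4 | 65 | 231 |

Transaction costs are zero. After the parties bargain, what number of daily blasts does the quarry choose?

Bargaining reaches the level where marginal profit last exceeds marginal dust damage.
That holds through level 2 (232 ≥ 111) but not at 3 (165 < 186).

2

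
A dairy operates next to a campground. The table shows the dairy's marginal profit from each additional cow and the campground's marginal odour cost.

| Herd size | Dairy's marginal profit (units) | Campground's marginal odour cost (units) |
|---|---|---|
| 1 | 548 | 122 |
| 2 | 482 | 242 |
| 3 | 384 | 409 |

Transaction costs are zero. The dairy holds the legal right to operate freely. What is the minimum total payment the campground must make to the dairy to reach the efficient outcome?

Left alone the dairy would choose level 3 (marginal profit stays positive).
Efficient level: k* = 2 (marginal profit ≥ marginal odour cost through 2).
The campground must at least cover the dairy's forgone profit from cutting 3→2: 384 = 384.

384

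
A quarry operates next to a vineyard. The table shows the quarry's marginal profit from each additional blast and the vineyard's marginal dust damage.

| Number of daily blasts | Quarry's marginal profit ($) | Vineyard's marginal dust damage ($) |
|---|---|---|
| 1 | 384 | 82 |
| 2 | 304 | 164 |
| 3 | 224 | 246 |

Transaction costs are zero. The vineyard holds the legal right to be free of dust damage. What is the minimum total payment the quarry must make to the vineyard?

Efficient level: marginal profit ≥ marginal dust damage through level 2, so k* = 2.
With the vineyard holding the right, the quarry must at least compensate total damage at k*: 82 + 164 = 246.

$246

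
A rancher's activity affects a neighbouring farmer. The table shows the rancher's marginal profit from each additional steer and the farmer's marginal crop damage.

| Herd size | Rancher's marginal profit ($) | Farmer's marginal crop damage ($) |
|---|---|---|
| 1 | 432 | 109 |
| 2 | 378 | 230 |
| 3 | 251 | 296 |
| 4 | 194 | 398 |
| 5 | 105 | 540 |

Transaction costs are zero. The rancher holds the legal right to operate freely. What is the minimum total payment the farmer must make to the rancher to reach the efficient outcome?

$550

Left alone the rancher would choose level 5 (marginal profit stays positive).
Efficient level: k* = 2 (marginal profit ≥ marginal crop damage through 2).
The farmer must at least cover the rancher's forgone profit from cutting 5→2: 251 + 194 + 105 = 550.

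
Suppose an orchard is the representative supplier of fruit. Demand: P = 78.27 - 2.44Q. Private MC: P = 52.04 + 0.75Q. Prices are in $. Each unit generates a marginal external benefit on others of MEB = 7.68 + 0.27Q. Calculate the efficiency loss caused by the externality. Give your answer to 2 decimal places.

Market equilibrium (private): 52.04 + 0.75Q = 78.27 - 2.44Q → Q_m = 8.2226.
Social marginal cost = private MC − MEB = 44.36 + 0.48Q.
Set SMC = demand: 44.36 + 0.48Q = 78.27 - 2.44Q → Q* = 11.6130.
The loss is the area between SMC and demand from Q* to Q_m; with linear curves that's a triangle of height MEB(Q_m).
DWL = ½ × 3.3904 × 9.9001 = 16.7826.

DWL = $16.78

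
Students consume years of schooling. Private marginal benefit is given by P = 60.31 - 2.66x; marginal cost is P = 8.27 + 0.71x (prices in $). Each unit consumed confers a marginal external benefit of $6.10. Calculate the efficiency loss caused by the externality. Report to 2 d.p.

Market equilibrium (private): 8.27 + 0.71x = 60.31 - 2.66x → x_m = 15.4421.
Social marginal benefit = demand + MEB = 66.41 - 2.66x.
Set SMB = MC: 66.41 - 2.66x = 8.27 + 0.71x → x* = 17.2522.
Height of the DWL triangle at x_m is SMB(x_m) − MC(x_m) = MEB(x_m) = 6.1000.
DWL = ½ × 1.8101 × 6.1000 = 5.5208.

DWL = $5.52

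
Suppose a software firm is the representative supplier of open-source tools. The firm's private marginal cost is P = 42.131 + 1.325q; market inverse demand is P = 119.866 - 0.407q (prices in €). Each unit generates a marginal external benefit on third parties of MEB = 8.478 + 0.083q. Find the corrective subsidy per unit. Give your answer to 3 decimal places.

Social marginal cost = private MC − MEB = 33.653 + 1.242q.
Set SMC = demand: 33.653 + 1.242q = 119.866 - 0.407q → q* = 52.2820.
The Pigouvian subsidy equals MEB at q*: 8.478 + 0.083×52.2820 = 12.8174.

subsidy = €12.817 per unit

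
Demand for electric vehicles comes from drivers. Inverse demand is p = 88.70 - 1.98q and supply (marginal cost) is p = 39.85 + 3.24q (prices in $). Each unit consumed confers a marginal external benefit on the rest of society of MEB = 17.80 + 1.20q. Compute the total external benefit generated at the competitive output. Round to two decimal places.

Market equilibrium (private): 39.85 + 3.24q = 88.70 - 1.98q → q_m = 9.3582.
Total external benefit = ∫₀^{q_m} (17.80 + 1.20q) dq = 17.80×9.3582 + ½×1.20×9.3582² = 219.1215.

$219.12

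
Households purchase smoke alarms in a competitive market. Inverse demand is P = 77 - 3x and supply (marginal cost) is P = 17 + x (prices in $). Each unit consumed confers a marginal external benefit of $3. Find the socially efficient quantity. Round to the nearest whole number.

Social marginal benefit = demand + MEB = 80 - 3x.
Set SMB = MC: 80 - 3x = 17 + x → x* = 15.7500.

x* = 16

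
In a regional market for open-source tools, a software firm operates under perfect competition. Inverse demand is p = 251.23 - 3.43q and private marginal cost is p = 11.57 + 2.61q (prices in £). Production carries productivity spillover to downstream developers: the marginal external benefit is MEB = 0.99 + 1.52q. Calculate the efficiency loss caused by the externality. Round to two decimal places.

Market equilibrium (private): 11.57 + 2.61q = 251.23 - 3.43q → q_m = 39.6788.
Social marginal cost = private MC − MEB = 10.58 + 1.09q.
Set SMC = demand: 10.58 + 1.09q = 251.23 - 3.43q → q* = 53.2412.
Between q* and q_m the wedge demand − SMC runs linearly from 0 to MEB(q_m), so the loss is a triangle.
DWL = ½ × 13.5624 × 61.3018 = 415.6998.

DWL = £415.70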